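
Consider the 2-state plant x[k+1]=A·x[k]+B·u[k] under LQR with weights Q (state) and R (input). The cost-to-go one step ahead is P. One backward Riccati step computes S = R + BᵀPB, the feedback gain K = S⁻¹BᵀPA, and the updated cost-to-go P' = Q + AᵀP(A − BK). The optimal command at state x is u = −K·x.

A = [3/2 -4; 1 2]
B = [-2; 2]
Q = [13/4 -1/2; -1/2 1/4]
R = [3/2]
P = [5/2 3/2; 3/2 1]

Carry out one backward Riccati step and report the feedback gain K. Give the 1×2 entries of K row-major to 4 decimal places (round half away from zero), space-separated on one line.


-1.1429 1.7143

BᵀP = [-2.0000 -1.0000]
S = R + BᵀPB = [3/2] + [2.0000] = [3.5000]
BᵀPA = [-4.0000 6.0000]
K = S⁻¹·BᵀPA = [-1.1429 1.7143]
A−BK = [-0.7857 -0.5714; 3.2857 -1.4286]
AᵀP(A−BK) = [6.5536 -7.6429; -7.6429 9.7143]
P' = Q + AᵀP(A−BK) = [9.8036 -8.1429; -8.1429 9.9643]
tr(P') = 19.7679


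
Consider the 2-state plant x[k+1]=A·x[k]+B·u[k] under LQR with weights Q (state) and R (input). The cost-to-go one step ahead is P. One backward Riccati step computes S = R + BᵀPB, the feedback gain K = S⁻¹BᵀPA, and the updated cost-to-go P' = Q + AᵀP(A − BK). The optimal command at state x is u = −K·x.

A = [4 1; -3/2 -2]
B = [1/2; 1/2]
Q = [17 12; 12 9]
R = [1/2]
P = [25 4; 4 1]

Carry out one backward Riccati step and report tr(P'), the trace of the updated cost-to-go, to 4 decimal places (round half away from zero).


BᵀP = [14.5000 2.5000]
S = R + BᵀPB = [1/2] + [8.5000] = [9.0000]
BᵀPA = [54.2500 9.5000]
K = S⁻¹·BᵀPA = [6.0278 1.0556]
A−BK = [0.9861 0.4722; -4.5139 -2.5278]
AᵀP(A−BK) = [27.2431 7.7361; 7.7361 2.9722]
P' = Q + AᵀP(A−BK) = [44.2431 19.7361; 19.7361 11.9722]
tr(P') = 56.2153

56.2153


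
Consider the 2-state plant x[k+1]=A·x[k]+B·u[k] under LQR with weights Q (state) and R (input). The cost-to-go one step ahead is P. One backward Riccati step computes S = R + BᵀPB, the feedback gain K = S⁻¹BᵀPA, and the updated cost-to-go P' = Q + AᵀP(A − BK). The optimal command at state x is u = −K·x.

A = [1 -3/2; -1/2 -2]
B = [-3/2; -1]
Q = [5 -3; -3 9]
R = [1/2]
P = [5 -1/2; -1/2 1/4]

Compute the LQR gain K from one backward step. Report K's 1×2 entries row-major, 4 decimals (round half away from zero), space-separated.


BᵀP = [-7.0000 0.5000]
S = R + BᵀPB = [1/2] + [10.0000] = [10.5000]
BᵀPA = [-7.2500 9.5000]
K = S⁻¹·BᵀPA = [-0.6905 0.9048]
A−BK = [-0.0357 -0.1429; -1.1905 -1.0952]
AᵀP(A−BK) = [0.5565 -0.0655; -0.0655 0.6548]
P' = Q + AᵀP(A−BK) = [5.5565 -3.0655; -3.0655 9.6548]
tr(P') = 15.2113

-0.6905 0.9048


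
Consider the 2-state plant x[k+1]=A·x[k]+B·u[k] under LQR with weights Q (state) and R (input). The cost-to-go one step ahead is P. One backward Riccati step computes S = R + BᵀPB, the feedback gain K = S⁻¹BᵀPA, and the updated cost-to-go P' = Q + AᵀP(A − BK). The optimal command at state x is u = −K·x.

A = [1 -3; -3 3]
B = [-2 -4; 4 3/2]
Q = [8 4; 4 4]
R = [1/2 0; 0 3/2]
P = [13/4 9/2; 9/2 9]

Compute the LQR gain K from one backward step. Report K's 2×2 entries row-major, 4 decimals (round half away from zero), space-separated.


-0.8036 0.5712 0.1433 0.4249

BᵀP = [11.5000 27.0000; -6.2500 -4.5000]
S = R + BᵀPB = [1/2 0; 0 3/2] + [85.0000 -5.5000; -5.5000 18.2500] = [85.5000 -5.5000; -5.5000 19.7500]
BᵀPA = [-69.5000 46.5000; 7.2500 5.2500]
K = S⁻¹·BᵀPA = [-0.8036 0.5712; 0.1433 0.4249]
A−BK = [-0.0341 -0.1581; -0.0003 0.0779]
AᵀP(A−BK) = [0.3576 -0.1326; -0.1326 0.4589]
P' = Q + AᵀP(A−BK) = [8.3576 3.8674; 3.8674 4.4589]
tr(P') = 12.8165


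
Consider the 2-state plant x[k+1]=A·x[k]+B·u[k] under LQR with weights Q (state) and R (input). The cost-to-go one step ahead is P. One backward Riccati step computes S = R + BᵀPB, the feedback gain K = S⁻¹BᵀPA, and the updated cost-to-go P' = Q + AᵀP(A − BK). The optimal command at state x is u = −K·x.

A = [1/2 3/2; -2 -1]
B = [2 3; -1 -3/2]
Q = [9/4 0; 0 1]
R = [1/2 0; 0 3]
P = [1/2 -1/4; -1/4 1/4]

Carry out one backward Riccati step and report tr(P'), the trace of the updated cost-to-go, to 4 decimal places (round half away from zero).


3.8436

BᵀP = [1.2500 -0.7500; 1.8750 -1.1250]
S = R + BᵀPB = [1/2 0; 0 3] + [3.2500 4.8750; 4.8750 7.3125] = [3.7500 4.8750; 4.8750 10.3125]
BᵀPA = [2.1250 2.6250; 3.1875 3.9375]
K = S⁻¹·BᵀPA = [0.4277 0.5283; 0.1069 0.1321]
A−BK = [-0.6761 0.0472; -1.4119 -0.2736]
AᵀP(A−BK) = [0.3754 0.2064; 0.2064 0.2182]
P' = Q + AᵀP(A−BK) = [2.6254 0.2064; 0.2064 1.2182]
tr(P') = 3.8436


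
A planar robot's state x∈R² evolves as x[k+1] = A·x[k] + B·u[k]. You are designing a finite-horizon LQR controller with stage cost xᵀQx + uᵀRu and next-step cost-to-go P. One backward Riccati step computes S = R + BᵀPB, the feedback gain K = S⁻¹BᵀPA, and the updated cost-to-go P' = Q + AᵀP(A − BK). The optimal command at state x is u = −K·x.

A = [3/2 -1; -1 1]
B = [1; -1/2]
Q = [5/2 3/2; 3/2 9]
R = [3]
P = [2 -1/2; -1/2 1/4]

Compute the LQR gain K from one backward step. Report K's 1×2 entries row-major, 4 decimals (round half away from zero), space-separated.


0.7191 -0.5169

BᵀP = [2.2500 -0.6250]
S = R + BᵀPB = [3] + [2.5625] = [5.5625]
BᵀPA = [4.0000 -2.8750]
K = S⁻¹·BᵀPA = [0.7191 -0.5169]
A−BK = [0.7809 -0.4831; -0.6404 0.7416]
AᵀP(A−BK) = [3.3736 -2.4326; -2.4326 1.7640]
P' = Q + AᵀP(A−BK) = [5.8736 -0.9326; -0.9326 10.7640]
tr(P') = 16.6376


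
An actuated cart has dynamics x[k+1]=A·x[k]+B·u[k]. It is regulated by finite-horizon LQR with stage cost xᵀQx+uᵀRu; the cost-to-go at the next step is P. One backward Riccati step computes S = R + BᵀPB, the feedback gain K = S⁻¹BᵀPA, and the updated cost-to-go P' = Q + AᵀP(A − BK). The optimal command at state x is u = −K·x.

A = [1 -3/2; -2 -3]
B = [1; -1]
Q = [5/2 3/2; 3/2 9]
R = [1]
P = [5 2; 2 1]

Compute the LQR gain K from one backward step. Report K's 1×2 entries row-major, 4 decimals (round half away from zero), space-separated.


0.3333 -2.5000

BᵀP = [3.0000 1.0000]
S = R + BᵀPB = [1] + [2.0000] = [3.0000]
BᵀPA = [1.0000 -7.5000]
K = S⁻¹·BᵀPA = [0.3333 -2.5000]
A−BK = [0.6667 1.0000; -1.6667 -5.5000]
AᵀP(A−BK) = [0.6667 1.0000; 1.0000 19.5000]
P' = Q + AᵀP(A−BK) = [3.1667 2.5000; 2.5000 28.5000]
tr(P') = 31.6667


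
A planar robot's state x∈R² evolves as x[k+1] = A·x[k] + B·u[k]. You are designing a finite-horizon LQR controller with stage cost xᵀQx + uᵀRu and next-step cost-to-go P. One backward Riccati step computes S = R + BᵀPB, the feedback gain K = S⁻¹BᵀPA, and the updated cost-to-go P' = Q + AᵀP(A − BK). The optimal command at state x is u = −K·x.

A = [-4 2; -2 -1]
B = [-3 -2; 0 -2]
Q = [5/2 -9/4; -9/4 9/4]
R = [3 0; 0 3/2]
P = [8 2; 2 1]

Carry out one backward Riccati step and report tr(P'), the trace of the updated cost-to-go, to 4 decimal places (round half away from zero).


BᵀP = [-24.0000 -6.0000; -20.0000 -6.0000]
S = R + BᵀPB = [3 0; 0 3/2] + [72.0000 60.0000; 60.0000 52.0000] = [75.0000 60.0000; 60.0000 53.5000]
BᵀPA = [108.0000 -42.0000; 92.0000 -34.0000]
K = S⁻¹·BᵀPA = [0.6255 -0.5018; 1.0182 -0.0727]
A−BK = [-0.0873 0.3491; 0.0364 -1.1455]
AᵀP(A−BK) = [2.7782 -1.1127; -1.1127 1.4509]
P' = Q + AᵀP(A−BK) = [5.2782 -3.3627; -3.3627 3.7009]
tr(P') = 8.9791

8.9791


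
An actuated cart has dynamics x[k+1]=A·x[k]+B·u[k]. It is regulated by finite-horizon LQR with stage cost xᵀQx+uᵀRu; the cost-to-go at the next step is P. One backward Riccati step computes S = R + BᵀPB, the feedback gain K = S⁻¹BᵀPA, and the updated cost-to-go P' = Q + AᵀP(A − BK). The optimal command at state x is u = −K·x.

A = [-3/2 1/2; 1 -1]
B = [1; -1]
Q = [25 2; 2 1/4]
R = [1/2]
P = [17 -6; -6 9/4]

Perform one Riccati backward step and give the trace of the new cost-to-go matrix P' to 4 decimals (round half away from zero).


BᵀP = [23.0000 -8.2500]
S = R + BᵀPB = [1/2] + [31.2500] = [31.7500]
BᵀPA = [-42.7500 19.7500]
K = S⁻¹·BᵀPA = [-1.3465 0.6220]
A−BK = [-0.1535 -0.1220; -0.3465 -0.3780]
AᵀP(A−BK) = [0.9390 -0.4075; -0.4075 0.2146]
P' = Q + AᵀP(A−BK) = [25.9390 1.5925; 1.5925 0.4646]
tr(P') = 26.4035

26.4035


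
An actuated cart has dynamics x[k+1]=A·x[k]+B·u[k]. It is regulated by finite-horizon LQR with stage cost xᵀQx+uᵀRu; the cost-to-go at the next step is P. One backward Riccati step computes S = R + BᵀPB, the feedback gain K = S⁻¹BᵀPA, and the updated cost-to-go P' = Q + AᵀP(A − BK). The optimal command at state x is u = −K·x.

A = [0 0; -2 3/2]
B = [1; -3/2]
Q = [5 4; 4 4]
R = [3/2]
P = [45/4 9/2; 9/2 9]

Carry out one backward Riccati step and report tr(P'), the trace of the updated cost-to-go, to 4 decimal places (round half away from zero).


39.2885

BᵀP = [4.5000 -9.0000]
S = R + BᵀPB = [3/2] + [18.0000] = [19.5000]
BᵀPA = [18.0000 -13.5000]
K = S⁻¹·BᵀPA = [0.9231 -0.6923]
A−BK = [-0.9231 0.6923; -0.6154 0.4615]
AᵀP(A−BK) = [19.3846 -14.5385; -14.5385 10.9038]
P' = Q + AᵀP(A−BK) = [24.3846 -10.5385; -10.5385 14.9038]
tr(P') = 39.2885


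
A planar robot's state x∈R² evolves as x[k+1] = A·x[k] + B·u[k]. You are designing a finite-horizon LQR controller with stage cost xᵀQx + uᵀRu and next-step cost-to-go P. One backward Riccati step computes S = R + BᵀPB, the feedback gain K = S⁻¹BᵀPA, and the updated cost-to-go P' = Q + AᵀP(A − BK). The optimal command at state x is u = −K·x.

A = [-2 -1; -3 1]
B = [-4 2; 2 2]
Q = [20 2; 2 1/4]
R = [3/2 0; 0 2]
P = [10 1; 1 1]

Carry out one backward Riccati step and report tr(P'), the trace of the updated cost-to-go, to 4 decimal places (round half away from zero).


BᵀP = [-38.0000 -2.0000; 22.0000 4.0000]
S = R + BᵀPB = [3/2 0; 0 2] + [148.0000 -80.0000; -80.0000 52.0000] = [149.5000 -80.0000; -80.0000 54.0000]
BᵀPA = [82.0000 36.0000; -56.0000 -18.0000]
K = S⁻¹·BᵀPA = [-0.0311 0.3013; -1.0831 0.1130]
A−BK = [0.0418 -0.0209; -0.7717 0.1715]
AᵀP(A−BK) = [2.8960 -0.3766; -0.3766 0.1883]
P' = Q + AᵀP(A−BK) = [22.8960 1.6234; 1.6234 0.4383]
tr(P') = 23.3343

23.3343


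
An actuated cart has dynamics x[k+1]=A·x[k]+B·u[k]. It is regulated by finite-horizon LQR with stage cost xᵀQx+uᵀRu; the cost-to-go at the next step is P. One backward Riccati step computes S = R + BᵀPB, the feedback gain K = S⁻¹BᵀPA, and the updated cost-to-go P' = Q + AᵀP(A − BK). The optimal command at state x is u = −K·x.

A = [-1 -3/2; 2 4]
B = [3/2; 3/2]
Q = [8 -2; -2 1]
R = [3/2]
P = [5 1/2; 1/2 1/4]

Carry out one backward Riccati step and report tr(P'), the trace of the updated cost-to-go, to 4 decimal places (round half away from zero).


BᵀP = [8.2500 1.1250]
S = R + BᵀPB = [3/2] + [14.0625] = [15.5625]
BᵀPA = [-6.0000 -7.8750]
K = S⁻¹·BᵀPA = [-0.3855 -0.5060]
A−BK = [-0.4217 -0.7410; 2.5783 4.7590]
AᵀP(A−BK) = [1.6867 2.9639; 2.9639 5.2651]
P' = Q + AᵀP(A−BK) = [9.6867 0.9639; 0.9639 6.2651]
tr(P') = 15.9518

15.9518


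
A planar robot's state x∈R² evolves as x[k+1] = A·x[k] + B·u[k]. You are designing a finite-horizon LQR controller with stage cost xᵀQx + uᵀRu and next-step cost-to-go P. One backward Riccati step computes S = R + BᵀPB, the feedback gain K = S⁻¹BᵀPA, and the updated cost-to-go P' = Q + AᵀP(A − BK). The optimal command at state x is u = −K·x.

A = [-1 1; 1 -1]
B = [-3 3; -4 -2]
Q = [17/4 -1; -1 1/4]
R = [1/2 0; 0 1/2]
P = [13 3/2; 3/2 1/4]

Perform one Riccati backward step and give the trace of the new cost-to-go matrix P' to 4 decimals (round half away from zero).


4.6218

BᵀP = [-45.0000 -5.5000; 36.0000 4.0000]
S = R + BᵀPB = [1/2 0; 0 1/2] + [157.0000 -124.0000; -124.0000 100.0000] = [157.5000 -124.0000; -124.0000 100.5000]
BᵀPA = [39.5000 -39.5000; -32.0000 32.0000]
K = S⁻¹·BᵀPA = [0.0039 -0.0039; -0.3136 0.3136]
A−BK = [-0.0475 0.0475; 0.3882 -0.3882]
AᵀP(A−BK) = [0.0609 -0.0609; -0.0609 0.0609]
P' = Q + AᵀP(A−BK) = [4.3109 -1.0609; -1.0609 0.3109]
tr(P') = 4.6218


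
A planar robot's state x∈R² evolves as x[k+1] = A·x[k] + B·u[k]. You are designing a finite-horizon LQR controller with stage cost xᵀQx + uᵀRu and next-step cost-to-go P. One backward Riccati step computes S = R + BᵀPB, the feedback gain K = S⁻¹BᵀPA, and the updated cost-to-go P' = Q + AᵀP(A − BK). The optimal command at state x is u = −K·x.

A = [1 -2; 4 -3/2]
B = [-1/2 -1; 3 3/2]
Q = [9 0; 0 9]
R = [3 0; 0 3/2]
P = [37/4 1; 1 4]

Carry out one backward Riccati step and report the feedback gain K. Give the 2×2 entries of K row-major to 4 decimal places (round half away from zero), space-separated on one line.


1.7938 -1.3504 -1.2900 1.9993

BᵀP = [-1.6250 11.5000; -7.7500 5.0000]
S = R + BᵀPB = [3 0; 0 3/2] + [35.3125 18.8750; 18.8750 15.2500] = [38.3125 18.8750; 18.8750 16.7500]
BᵀPA = [44.3750 -14.0000; 12.2500 8.0000]
K = S⁻¹·BᵀPA = [1.7938 -1.3504; -1.2900 1.9993]
A−BK = [0.6069 -0.6759; 0.5537 -0.4478]
AᵀP(A−BK) = [17.4542 -16.5675; -16.5675 17.0995]
P' = Q + AᵀP(A−BK) = [26.4542 -16.5675; -16.5675 26.0995]
tr(P') = 52.5537


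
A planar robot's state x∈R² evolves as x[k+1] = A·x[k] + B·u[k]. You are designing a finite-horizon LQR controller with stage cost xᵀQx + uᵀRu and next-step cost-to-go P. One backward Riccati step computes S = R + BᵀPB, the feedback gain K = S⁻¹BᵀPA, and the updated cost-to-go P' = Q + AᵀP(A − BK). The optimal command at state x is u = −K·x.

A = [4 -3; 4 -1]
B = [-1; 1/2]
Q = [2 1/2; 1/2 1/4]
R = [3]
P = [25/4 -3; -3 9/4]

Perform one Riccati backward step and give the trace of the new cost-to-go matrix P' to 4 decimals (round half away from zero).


BᵀP = [-7.7500 4.1250]
S = R + BᵀPB = [3] + [9.8125] = [12.8125]
BᵀPA = [-14.5000 19.1250]
K = S⁻¹·BᵀPA = [-1.1317 1.4927]
A−BK = [2.8683 -1.5073; 4.5659 -1.7463]
AᵀP(A−BK) = [23.5902 -14.3561; -14.3561 11.9524]
P' = Q + AᵀP(A−BK) = [25.5902 -13.8561; -13.8561 12.2024]
tr(P') = 37.7927

37.7927


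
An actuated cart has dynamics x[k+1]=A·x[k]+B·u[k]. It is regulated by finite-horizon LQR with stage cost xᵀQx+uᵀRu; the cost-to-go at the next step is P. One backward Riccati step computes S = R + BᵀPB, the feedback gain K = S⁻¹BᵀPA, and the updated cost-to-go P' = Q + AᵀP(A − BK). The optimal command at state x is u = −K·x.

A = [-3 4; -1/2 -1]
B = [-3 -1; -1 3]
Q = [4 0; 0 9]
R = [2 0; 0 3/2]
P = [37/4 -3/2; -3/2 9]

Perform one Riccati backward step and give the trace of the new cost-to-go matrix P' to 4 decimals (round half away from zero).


17.8893

BᵀP = [-26.2500 -4.5000; -13.7500 28.5000]
S = R + BᵀPB = [2 0; 0 3/2] + [83.2500 12.7500; 12.7500 99.2500] = [85.2500 12.7500; 12.7500 100.7500]
BᵀPA = [81.0000 -100.5000; 27.0000 -83.5000]
K = S⁻¹·BᵀPA = [0.9276 -1.0753; 0.1506 -0.6927]
A−BK = [-0.0665 0.0814; -0.0242 0.0028]
AᵀP(A−BK) = [1.7964 -2.1989; -2.1989 3.0930]
P' = Q + AᵀP(A−BK) = [5.7964 -2.1989; -2.1989 12.0930]
tr(P') = 17.8893


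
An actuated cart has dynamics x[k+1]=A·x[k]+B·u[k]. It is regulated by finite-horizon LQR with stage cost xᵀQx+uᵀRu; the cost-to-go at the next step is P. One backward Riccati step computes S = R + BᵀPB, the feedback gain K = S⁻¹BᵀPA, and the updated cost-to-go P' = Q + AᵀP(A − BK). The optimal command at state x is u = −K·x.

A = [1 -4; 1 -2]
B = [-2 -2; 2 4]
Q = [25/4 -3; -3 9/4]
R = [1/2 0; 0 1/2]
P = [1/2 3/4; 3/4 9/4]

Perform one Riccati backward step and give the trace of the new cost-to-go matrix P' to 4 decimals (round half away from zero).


BᵀP = [0.5000 3.0000; 2.0000 7.5000]
S = R + BᵀPB = [1/2 0; 0 1/2] + [5.0000 11.0000; 11.0000 26.0000] = [5.5000 11.0000; 11.0000 26.5000]
BᵀPA = [3.5000 -8.0000; 9.5000 -23.0000]
K = S⁻¹·BᵀPA = [-0.4747 1.6566; 0.5556 -1.5556]
A−BK = [1.1616 -3.7980; -0.2727 0.9091]
AᵀP(A−BK) = [0.6338 -2.0202; -2.0202 6.4747]
P' = Q + AᵀP(A−BK) = [6.8838 -5.0202; -5.0202 8.7247]
tr(P') = 15.6086

15.6086


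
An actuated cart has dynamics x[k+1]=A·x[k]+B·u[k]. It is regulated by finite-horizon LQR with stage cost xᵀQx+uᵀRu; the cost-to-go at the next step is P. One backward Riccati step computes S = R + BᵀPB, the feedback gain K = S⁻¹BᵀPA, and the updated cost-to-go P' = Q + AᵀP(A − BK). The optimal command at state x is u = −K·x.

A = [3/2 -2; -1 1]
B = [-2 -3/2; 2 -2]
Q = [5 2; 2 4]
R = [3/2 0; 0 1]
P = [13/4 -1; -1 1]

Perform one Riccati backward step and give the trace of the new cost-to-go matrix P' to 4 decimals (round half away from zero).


10.5593

BᵀP = [-8.5000 4.0000; -2.8750 -0.5000]
S = R + BᵀPB = [3/2 0; 0 1] + [25.0000 4.7500; 4.7500 5.3125] = [26.5000 4.7500; 4.7500 6.3125]
BᵀPA = [-16.7500 21.0000; -3.8125 5.2500]
K = S⁻¹·BᵀPA = [-0.6055 0.7437; -0.1483 0.2721]
A−BK = [0.0665 -0.1045; -0.0857 0.0568]
AᵀP(A−BK) = [0.6051 -0.7560; -0.7560 0.9542]
P' = Q + AᵀP(A−BK) = [5.6051 1.2440; 1.2440 4.9542]
tr(P') = 10.5593


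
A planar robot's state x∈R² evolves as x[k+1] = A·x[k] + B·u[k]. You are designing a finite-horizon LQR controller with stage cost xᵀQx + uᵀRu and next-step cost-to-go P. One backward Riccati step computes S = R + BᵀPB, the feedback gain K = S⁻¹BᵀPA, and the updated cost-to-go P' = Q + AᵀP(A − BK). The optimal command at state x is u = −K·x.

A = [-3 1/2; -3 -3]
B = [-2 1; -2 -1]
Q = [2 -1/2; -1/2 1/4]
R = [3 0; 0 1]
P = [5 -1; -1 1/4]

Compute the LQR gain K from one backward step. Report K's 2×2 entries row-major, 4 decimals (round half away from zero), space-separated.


0.6108 -0.1437 -1.0240 0.6527

BᵀP = [-8.0000 1.5000; 6.0000 -1.2500]
S = R + BᵀPB = [3 0; 0 1] + [13.0000 -9.5000; -9.5000 7.2500] = [16.0000 -9.5000; -9.5000 8.2500]
BᵀPA = [19.5000 -8.5000; -14.2500 6.7500]
K = S⁻¹·BᵀPA = [0.6108 -0.1437; -1.0240 0.6527]
A−BK = [-0.7545 -0.4401; -2.8024 -2.6347]
AᵀP(A−BK) = [2.7485 -0.6467; -0.6467 0.8728]
P' = Q + AᵀP(A−BK) = [4.7485 -1.1467; -1.1467 1.1228]
tr(P') = 5.8713


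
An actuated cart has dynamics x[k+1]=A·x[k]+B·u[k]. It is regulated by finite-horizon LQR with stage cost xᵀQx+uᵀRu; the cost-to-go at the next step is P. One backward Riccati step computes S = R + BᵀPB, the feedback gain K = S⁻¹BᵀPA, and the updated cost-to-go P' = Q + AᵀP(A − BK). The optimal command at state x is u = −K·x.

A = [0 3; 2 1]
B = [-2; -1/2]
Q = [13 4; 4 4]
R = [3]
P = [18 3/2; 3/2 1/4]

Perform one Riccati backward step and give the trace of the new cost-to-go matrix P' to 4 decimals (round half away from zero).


BᵀP = [-36.7500 -3.1250]
S = R + BᵀPB = [3] + [75.0625] = [78.0625]
BᵀPA = [-6.2500 -113.3750]
K = S⁻¹·BᵀPA = [-0.0801 -1.4524]
A−BK = [-0.1601 0.0953; 1.9600 0.2738]
AᵀP(A−BK) = [0.4996 0.4227; 0.4227 6.5885]
P' = Q + AᵀP(A−BK) = [13.4996 4.4227; 4.4227 10.5885]
tr(P') = 24.0881

24.0881


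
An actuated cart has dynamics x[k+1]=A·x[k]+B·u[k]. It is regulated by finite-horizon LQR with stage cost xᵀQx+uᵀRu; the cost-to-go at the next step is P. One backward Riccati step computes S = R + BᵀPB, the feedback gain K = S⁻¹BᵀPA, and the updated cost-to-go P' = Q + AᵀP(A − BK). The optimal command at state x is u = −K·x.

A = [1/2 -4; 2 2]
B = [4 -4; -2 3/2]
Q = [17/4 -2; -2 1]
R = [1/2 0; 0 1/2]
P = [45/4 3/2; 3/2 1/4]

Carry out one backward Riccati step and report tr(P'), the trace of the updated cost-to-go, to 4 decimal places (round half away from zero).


5.7824

BᵀP = [42.0000 5.5000; -42.7500 -5.6250]
S = R + BᵀPB = [1/2 0; 0 1/2] + [157.0000 -159.7500; -159.7500 162.5625] = [157.5000 -159.7500; -159.7500 163.0625]
BᵀPA = [32.0000 -157.0000; -32.6250 159.7500]
K = S⁻¹·BᵀPA = [0.0379 -0.4976; -0.1629 0.4922]
A−BK = [-0.3034 -0.0408; 2.3202 0.2665]
AᵀP(A−BK) = [0.2836 -0.0190; -0.0190 0.2488]
P' = Q + AᵀP(A−BK) = [4.5336 -2.0190; -2.0190 1.2488]
tr(P') = 5.7824


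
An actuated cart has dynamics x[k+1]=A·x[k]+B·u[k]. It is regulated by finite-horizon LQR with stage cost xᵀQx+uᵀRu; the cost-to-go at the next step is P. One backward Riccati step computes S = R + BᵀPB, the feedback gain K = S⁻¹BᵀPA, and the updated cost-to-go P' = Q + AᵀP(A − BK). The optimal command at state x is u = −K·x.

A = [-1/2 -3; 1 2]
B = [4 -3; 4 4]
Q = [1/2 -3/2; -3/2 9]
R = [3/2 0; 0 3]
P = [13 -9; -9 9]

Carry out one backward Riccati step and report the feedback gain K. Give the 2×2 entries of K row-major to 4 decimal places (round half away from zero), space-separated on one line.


0.0338 -0.2125 0.2128 0.7100

BᵀP = [16.0000 0.0000; -75.0000 63.0000]
S = R + BᵀPB = [3/2 0; 0 3] + [64.0000 -48.0000; -48.0000 477.0000] = [65.5000 -48.0000; -48.0000 480.0000]
BᵀPA = [-8.0000 -48.0000; 100.5000 351.0000]
K = S⁻¹·BᵀPA = [0.0338 -0.2125; 0.2128 0.7100]
A−BK = [0.0032 -0.0199; 0.0139 0.0101]
AᵀP(A−BK) = [0.1386 0.4450; 0.4450 1.5897]
P' = Q + AᵀP(A−BK) = [0.6386 -1.0550; -1.0550 10.5897]
tr(P') = 11.2283


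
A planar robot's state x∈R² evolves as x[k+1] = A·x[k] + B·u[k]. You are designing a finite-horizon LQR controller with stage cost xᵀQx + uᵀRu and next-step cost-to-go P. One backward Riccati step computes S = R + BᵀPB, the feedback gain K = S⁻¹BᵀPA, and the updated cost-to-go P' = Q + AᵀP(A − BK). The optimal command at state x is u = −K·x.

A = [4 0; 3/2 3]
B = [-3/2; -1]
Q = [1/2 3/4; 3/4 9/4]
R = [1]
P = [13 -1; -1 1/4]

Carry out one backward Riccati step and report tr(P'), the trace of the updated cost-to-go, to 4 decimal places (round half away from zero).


BᵀP = [-18.5000 1.2500]
S = R + BᵀPB = [1] + [26.5000] = [27.5000]
BᵀPA = [-72.1250 3.7500]
K = S⁻¹·BᵀPA = [-2.6227 0.1364]
A−BK = [0.0659 0.2045; -1.1227 3.1364]
AᵀP(A−BK) = [7.3983 -1.0398; -1.0398 1.7386]
P' = Q + AᵀP(A−BK) = [7.8983 -0.2898; -0.2898 3.9886]
tr(P') = 11.8869

11.8869


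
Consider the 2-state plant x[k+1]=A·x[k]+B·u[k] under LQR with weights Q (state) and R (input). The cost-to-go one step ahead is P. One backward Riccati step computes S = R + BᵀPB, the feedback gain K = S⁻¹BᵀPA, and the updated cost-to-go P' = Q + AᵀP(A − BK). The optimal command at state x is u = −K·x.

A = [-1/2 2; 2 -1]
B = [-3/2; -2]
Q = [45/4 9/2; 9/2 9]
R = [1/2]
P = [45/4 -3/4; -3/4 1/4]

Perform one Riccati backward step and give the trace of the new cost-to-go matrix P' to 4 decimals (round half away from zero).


BᵀP = [-15.3750 0.6250]
S = R + BᵀPB = [1/2] + [21.8125] = [22.3125]
BᵀPA = [8.9375 -31.3750]
K = S⁻¹·BᵀPA = [0.4006 -1.4062]
A−BK = [0.1008 -0.1092; 2.8011 -3.8123]
AᵀP(A−BK) = [1.7325 -2.5574; -2.5574 4.1317]
P' = Q + AᵀP(A−BK) = [12.9825 1.9426; 1.9426 13.1317]
tr(P') = 26.1141

26.1141


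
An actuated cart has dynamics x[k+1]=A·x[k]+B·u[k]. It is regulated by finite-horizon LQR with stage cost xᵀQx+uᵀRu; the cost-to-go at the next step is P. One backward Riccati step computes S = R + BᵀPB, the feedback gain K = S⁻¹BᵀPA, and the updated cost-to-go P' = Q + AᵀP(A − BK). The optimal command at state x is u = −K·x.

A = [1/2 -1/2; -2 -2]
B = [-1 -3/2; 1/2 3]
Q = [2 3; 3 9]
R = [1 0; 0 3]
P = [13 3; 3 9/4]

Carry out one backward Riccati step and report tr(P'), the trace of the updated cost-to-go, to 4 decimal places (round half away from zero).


17.4039

BᵀP = [-11.5000 -1.8750; -10.5000 2.2500]
S = R + BᵀPB = [1 0; 0 3] + [10.5625 11.6250; 11.6250 22.5000] = [11.5625 11.6250; 11.6250 25.5000]
BᵀPA = [-2.0000 9.5000; -9.7500 0.7500]
K = S⁻¹·BᵀPA = [0.3904 1.4623; -0.5603 -0.6372]
A−BK = [0.0499 0.0065; -0.5142 -0.8195]
AᵀP(A−BK) = [1.5677 2.4617; 2.4617 4.8362]
P' = Q + AᵀP(A−BK) = [3.5677 5.4617; 5.4617 13.8362]
tr(P') = 17.4039


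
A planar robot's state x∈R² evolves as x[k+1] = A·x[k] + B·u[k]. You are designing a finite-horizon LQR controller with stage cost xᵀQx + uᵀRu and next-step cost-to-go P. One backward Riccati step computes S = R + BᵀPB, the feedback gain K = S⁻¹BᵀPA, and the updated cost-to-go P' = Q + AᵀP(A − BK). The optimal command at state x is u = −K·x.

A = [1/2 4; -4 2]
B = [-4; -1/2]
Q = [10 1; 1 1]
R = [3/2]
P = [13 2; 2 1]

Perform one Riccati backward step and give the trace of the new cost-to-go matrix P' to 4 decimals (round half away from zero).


25.1604

BᵀP = [-53.0000 -8.5000]
S = R + BᵀPB = [3/2] + [216.2500] = [217.7500]
BᵀPA = [7.5000 -229.0000]
K = S⁻¹·BᵀPA = [0.0344 -1.0517]
A−BK = [0.6378 -0.2067; -3.9828 1.4742]
AᵀP(A−BK) = [10.9917 -4.1125; -4.1125 3.1688]
P' = Q + AᵀP(A−BK) = [20.9917 -3.1125; -3.1125 4.1688]
tr(P') = 25.1604


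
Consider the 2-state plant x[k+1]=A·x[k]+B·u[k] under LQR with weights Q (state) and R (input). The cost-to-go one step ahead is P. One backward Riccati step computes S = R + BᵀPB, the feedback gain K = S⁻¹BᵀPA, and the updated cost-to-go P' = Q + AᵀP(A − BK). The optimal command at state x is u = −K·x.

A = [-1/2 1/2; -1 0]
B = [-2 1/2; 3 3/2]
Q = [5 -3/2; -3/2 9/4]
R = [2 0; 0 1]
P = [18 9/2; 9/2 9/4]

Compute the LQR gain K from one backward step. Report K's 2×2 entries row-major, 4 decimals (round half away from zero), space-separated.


0.0751 -0.1648 -0.7163 0.3156

BᵀP = [-22.5000 -2.2500; 15.7500 5.6250]
S = R + BᵀPB = [2 0; 0 1] + [38.2500 -14.6250; -14.6250 16.3125] = [40.2500 -14.6250; -14.6250 17.3125]
BᵀPA = [13.5000 -11.2500; -13.5000 7.8750]
K = S⁻¹·BᵀPA = [0.0751 -0.1648; -0.7163 0.3156]
A−BK = [0.0084 0.0126; -0.1509 0.0210]
AᵀP(A−BK) = [0.5655 -0.2638; -0.2638 0.1602]
P' = Q + AᵀP(A−BK) = [5.5655 -1.7638; -1.7638 2.4102]
tr(P') = 7.9756


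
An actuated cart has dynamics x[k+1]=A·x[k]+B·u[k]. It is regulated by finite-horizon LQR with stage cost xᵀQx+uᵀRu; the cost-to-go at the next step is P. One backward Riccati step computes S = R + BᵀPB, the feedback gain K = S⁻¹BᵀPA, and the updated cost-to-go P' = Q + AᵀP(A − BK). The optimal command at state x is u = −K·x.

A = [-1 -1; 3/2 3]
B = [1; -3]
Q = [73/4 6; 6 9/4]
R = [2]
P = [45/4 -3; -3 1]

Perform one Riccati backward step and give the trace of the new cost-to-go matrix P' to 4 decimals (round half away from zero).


23.6444

BᵀP = [20.2500 -6.0000]
S = R + BᵀPB = [2] + [38.2500] = [40.2500]
BᵀPA = [-29.2500 -38.2500]
K = S⁻¹·BᵀPA = [-0.7267 -0.9503]
A−BK = [-0.2733 -0.0497; -0.6801 0.1491]
AᵀP(A−BK) = [1.2438 1.4534; 1.4534 1.9006]
P' = Q + AᵀP(A−BK) = [19.4938 7.4534; 7.4534 4.1506]
tr(P') = 23.6444


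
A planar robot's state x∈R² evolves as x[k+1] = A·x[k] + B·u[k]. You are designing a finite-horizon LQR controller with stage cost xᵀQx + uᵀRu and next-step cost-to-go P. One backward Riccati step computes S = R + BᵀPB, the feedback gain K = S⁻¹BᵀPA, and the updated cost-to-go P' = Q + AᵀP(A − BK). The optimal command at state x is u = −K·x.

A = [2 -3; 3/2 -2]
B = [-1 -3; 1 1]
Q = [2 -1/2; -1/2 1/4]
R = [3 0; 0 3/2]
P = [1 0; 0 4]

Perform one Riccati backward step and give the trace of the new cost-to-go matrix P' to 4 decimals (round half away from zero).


30.2127

BᵀP = [-1.0000 4.0000; -3.0000 4.0000]
S = R + BᵀPB = [3 0; 0 3/2] + [5.0000 7.0000; 7.0000 13.0000] = [8.0000 7.0000; 7.0000 14.5000]
BᵀPA = [4.0000 -5.0000; 0.0000 1.0000]
K = S⁻¹·BᵀPA = [0.8657 -1.1866; -0.4179 0.6418]
A−BK = [1.6119 -2.2612; 1.0522 -1.4552]
AᵀP(A−BK) = [9.5373 -13.2537; -13.2537 18.4254]
P' = Q + AᵀP(A−BK) = [11.5373 -13.7537; -13.7537 18.6754]
tr(P') = 30.2127


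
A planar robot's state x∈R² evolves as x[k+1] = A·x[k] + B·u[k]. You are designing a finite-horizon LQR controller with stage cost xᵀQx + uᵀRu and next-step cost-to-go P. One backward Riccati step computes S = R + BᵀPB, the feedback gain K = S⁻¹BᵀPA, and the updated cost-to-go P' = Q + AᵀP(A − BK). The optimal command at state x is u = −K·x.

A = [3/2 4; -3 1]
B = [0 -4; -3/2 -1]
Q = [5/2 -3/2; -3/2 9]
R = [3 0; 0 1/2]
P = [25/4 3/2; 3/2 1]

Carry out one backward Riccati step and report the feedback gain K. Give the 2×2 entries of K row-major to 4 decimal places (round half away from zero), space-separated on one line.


BᵀP = [-2.2500 -1.5000; -26.5000 -7.0000]
S = R + BᵀPB = [3 0; 0 1/2] + [2.2500 10.5000; 10.5000 113.0000] = [5.2500 10.5000; 10.5000 113.5000]
BᵀPA = [1.1250 -10.5000; -18.7500 -113.0000]
K = S⁻¹·BᵀPA = [0.6683 -0.0108; -0.2270 -0.9946]
A−BK = [0.5919 0.0216; -2.2245 -0.0108]
AᵀP(A−BK) = [4.5539 0.1135; 0.1135 0.4973]
P' = Q + AᵀP(A−BK) = [7.0539 -1.3865; -1.3865 9.4973]
tr(P') = 16.5512

0.6683 -0.0108 -0.2270 -0.9946


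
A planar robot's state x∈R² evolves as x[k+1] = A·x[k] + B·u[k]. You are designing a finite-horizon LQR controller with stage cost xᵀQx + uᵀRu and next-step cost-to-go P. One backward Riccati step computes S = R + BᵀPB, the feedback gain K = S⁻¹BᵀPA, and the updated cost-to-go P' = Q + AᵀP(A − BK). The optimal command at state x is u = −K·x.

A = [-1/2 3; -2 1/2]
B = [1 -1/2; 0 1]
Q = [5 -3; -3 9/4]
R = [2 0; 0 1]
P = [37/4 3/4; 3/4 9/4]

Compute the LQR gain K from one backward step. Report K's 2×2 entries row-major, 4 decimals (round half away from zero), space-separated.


BᵀP = [9.2500 0.7500; -3.8750 1.8750]
S = R + BᵀPB = [2 0; 0 1] + [9.2500 -3.8750; -3.8750 3.8125] = [11.2500 -3.8750; -3.8750 4.8125]
BᵀPA = [-6.1250 28.1250; -1.8125 -10.6875]
K = S⁻¹·BᵀPA = [-0.9329 2.4010; -1.1278 -0.2875]
A−BK = [-0.1310 0.4553; -0.8722 0.7875]
AᵀP(A−BK) = [5.0543 -6.6278; -6.6278 15.4625]
P' = Q + AᵀP(A−BK) = [10.0543 -9.6278; -9.6278 17.7125]
tr(P') = 27.7668

-0.9329 2.4010 -1.1278 -0.2875


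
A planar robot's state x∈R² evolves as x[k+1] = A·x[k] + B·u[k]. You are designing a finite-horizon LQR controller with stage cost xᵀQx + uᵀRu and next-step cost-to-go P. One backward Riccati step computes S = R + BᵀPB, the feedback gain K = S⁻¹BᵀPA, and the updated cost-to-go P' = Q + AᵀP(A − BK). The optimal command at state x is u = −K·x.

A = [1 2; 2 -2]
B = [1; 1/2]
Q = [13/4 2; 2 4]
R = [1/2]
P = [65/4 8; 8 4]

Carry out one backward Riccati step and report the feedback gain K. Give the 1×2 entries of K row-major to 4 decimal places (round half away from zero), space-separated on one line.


BᵀP = [20.2500 10.0000]
S = R + BᵀPB = [1/2] + [25.2500] = [25.7500]
BᵀPA = [40.2500 20.5000]
K = S⁻¹·BᵀPA = [1.5631 0.7961]
A−BK = [-0.5631 1.2039; 1.2184 -2.3981]
AᵀP(A−BK) = [1.3350 0.4563; 0.4563 0.6796]
P' = Q + AᵀP(A−BK) = [4.5850 2.4563; 2.4563 4.6796]
tr(P') = 9.2646

1.5631 0.7961


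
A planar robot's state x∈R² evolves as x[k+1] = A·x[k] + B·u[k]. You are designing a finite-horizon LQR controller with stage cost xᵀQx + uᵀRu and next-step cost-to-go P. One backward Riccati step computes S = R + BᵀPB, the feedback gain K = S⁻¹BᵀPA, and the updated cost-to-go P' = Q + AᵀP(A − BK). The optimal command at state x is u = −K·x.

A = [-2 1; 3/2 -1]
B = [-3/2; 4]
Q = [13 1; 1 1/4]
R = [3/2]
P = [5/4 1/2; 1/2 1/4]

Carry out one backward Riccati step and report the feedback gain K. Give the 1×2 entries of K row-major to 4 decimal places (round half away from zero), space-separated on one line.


0.0541 -0.0541

BᵀP = [0.1250 0.2500]
S = R + BᵀPB = [3/2] + [0.8125] = [2.3125]
BᵀPA = [0.1250 -0.1250]
K = S⁻¹·BᵀPA = [0.0541 -0.0541]
A−BK = [-1.9189 0.9189; 1.2838 -0.7838]
AᵀP(A−BK) = [2.5557 -1.1182; -1.1182 0.4932]
P' = Q + AᵀP(A−BK) = [15.5557 -0.1182; -0.1182 0.7432]
tr(P') = 16.2990


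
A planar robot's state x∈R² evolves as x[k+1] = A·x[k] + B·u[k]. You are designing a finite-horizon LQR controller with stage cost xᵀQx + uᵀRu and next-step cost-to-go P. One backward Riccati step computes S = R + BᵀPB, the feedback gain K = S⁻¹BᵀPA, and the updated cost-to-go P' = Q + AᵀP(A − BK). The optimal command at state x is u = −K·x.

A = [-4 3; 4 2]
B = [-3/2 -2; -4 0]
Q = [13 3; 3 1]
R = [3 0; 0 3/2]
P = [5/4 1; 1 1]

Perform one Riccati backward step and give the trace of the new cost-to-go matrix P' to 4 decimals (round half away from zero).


BᵀP = [-5.8750 -5.5000; -2.5000 -2.0000]
S = R + BᵀPB = [3 0; 0 3/2] + [30.8125 11.7500; 11.7500 5.0000] = [33.8125 11.7500; 11.7500 6.5000]
BᵀPA = [1.5000 -28.6250; 2.0000 -11.5000]
K = S⁻¹·BᵀPA = [-0.1683 -0.6233; 0.6119 -0.6424]
A−BK = [-3.0287 0.7801; 3.3270 -0.4933]
AᵀP(A−BK) = [3.0287 -0.7801; -0.7801 2.0191]
P' = Q + AᵀP(A−BK) = [16.0287 2.2199; 2.2199 3.0191]
tr(P') = 19.0478

19.0478


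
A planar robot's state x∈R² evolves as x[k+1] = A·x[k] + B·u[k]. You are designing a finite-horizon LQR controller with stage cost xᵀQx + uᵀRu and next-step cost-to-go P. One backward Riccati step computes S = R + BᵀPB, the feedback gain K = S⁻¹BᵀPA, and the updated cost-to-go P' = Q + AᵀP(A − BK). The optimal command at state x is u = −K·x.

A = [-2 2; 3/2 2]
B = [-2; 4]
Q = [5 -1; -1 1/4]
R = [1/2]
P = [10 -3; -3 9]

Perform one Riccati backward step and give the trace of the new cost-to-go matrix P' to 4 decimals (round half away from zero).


64.4075

BᵀP = [-32.0000 42.0000]
S = R + BᵀPB = [1/2] + [232.0000] = [232.5000]
BᵀPA = [127.0000 20.0000]
K = S⁻¹·BᵀPA = [0.5462 0.0860]
A−BK = [-0.9075 2.1720; -0.6849 1.6559]
AᵀP(A−BK) = [8.8780 -20.9247; -20.9247 50.2796]
P' = Q + AᵀP(A−BK) = [13.8780 -21.9247; -21.9247 50.5296]
tr(P') = 64.4075


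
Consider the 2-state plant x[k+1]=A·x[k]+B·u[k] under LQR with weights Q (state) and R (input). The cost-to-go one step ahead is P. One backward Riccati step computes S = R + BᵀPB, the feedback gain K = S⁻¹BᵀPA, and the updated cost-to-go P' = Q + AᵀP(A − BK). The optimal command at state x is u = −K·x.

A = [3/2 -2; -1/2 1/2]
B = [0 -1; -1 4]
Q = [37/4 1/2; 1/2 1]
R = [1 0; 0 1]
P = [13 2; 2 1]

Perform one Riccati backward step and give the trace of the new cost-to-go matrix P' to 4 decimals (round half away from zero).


48.1458

BᵀP = [-2.0000 -1.0000; -5.0000 2.0000]
S = R + BᵀPB = [1 0; 0 1] + [1.0000 -2.0000; -2.0000 13.0000] = [2.0000 -2.0000; -2.0000 14.0000]
BᵀPA = [-2.5000 3.5000; -8.5000 11.0000]
K = S⁻¹·BᵀPA = [-2.1667 2.9583; -0.9167 1.2083]
A−BK = [0.5833 -0.7917; 1.0000 -1.3750]
AᵀP(A−BK) = [13.2917 -18.0833; -18.0833 24.6042]
P' = Q + AᵀP(A−BK) = [22.5417 -17.5833; -17.5833 25.6042]
tr(P') = 48.1458


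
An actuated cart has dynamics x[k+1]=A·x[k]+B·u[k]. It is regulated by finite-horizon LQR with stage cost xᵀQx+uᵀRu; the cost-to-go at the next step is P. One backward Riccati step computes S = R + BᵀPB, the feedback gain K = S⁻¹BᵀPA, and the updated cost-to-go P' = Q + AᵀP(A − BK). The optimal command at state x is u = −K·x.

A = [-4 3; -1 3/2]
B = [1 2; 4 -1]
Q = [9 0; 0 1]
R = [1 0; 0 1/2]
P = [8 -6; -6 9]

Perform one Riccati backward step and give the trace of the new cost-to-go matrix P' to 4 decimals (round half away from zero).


BᵀP = [-16.0000 30.0000; 22.0000 -21.0000]
S = R + BᵀPB = [1 0; 0 1/2] + [104.0000 -62.0000; -62.0000 65.0000] = [105.0000 -62.0000; -62.0000 65.5000]
BᵀPA = [34.0000 -3.0000; -67.0000 34.5000]
K = S⁻¹·BᵀPA = [-0.6352 0.6403; -1.6242 1.1328]
A−BK = [-0.1164 0.0940; -0.0832 0.0715]
AᵀP(A−BK) = [1.7770 -1.3709; -1.3709 1.0877]
P' = Q + AᵀP(A−BK) = [10.7770 -1.3709; -1.3709 2.0877]
tr(P') = 12.8647

12.8647


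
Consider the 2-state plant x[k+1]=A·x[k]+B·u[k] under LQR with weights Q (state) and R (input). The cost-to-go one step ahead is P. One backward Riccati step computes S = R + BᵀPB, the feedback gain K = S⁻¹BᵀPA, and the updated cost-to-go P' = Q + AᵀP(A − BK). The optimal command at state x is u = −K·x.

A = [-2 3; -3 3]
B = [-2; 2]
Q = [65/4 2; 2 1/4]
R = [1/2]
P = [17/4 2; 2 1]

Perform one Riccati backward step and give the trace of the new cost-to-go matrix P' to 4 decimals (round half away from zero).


BᵀP = [-4.5000 -2.0000]
S = R + BᵀPB = [1/2] + [5.0000] = [5.5000]
BᵀPA = [15.0000 -19.5000]
K = S⁻¹·BᵀPA = [2.7273 -3.5455]
A−BK = [3.4545 -4.0909; -8.4545 10.0909]
AᵀP(A−BK) = [9.0909 -11.3182; -11.3182 14.1136]
P' = Q + AᵀP(A−BK) = [25.3409 -9.3182; -9.3182 14.3636]
tr(P') = 39.7045

39.7045


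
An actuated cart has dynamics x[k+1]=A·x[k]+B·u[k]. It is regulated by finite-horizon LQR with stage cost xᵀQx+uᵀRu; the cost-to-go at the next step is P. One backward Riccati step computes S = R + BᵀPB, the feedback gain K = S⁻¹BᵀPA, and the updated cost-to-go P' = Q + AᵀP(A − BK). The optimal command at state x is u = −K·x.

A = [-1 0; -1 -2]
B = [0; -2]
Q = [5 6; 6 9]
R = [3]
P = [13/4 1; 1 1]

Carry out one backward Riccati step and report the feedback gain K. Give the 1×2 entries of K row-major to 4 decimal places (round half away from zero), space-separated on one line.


0.5714 0.5714

BᵀP = [-2.0000 -2.0000]
S = R + BᵀPB = [3] + [4.0000] = [7.0000]
BᵀPA = [4.0000 4.0000]
K = S⁻¹·BᵀPA = [0.5714 0.5714]
A−BK = [-1.0000 0.0000; 0.1429 -0.8571]
AᵀP(A−BK) = [3.9643 1.7143; 1.7143 1.7143]
P' = Q + AᵀP(A−BK) = [8.9643 7.7143; 7.7143 10.7143]
tr(P') = 19.6786


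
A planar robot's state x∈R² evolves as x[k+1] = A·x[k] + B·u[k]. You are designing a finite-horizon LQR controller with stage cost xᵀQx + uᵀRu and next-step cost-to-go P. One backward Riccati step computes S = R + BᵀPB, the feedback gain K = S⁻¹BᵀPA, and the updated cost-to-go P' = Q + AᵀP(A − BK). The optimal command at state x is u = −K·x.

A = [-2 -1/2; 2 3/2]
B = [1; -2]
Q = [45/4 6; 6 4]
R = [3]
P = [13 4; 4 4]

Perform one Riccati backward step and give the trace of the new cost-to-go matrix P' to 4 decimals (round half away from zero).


BᵀP = [5.0000 -4.0000]
S = R + BᵀPB = [3] + [13.0000] = [16.0000]
BᵀPA = [-18.0000 -8.5000]
K = S⁻¹·BᵀPA = [-1.1250 -0.5313]
A−BK = [-0.8750 0.0313; -0.2500 0.4375]
AᵀP(A−BK) = [15.7500 -0.5625; -0.5625 1.7344]
P' = Q + AᵀP(A−BK) = [27.0000 5.4375; 5.4375 5.7344]
tr(P') = 32.7344

32.7344


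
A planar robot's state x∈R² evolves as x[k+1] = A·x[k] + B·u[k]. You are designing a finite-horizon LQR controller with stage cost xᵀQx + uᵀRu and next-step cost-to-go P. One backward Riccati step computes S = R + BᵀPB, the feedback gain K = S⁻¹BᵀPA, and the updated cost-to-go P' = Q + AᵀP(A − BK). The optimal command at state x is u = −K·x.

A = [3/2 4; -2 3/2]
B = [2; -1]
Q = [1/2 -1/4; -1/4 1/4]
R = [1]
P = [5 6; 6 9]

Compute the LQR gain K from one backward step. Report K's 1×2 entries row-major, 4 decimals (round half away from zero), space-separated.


0.0000 3.4167

BᵀP = [4.0000 3.0000]
S = R + BᵀPB = [1] + [5.0000] = [6.0000]
BᵀPA = [0.0000 20.5000]
K = S⁻¹·BᵀPA = [0.0000 3.4167]
A−BK = [1.5000 -2.8333; -2.0000 4.9167]
AᵀP(A−BK) = [11.2500 -31.5000; -31.5000 102.2083]
P' = Q + AᵀP(A−BK) = [11.7500 -31.7500; -31.7500 102.4583]
tr(P') = 114.2083


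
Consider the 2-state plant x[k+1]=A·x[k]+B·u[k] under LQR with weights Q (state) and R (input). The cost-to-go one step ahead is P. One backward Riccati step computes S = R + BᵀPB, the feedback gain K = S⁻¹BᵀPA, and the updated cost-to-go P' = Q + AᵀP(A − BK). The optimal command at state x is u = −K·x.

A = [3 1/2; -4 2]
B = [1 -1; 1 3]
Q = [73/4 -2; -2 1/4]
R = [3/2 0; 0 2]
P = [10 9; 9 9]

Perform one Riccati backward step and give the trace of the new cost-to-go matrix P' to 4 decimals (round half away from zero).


BᵀP = [19.0000 18.0000; 17.0000 18.0000]
S = R + BᵀPB = [3/2 0; 0 2] + [37.0000 35.0000; 35.0000 37.0000] = [38.5000 35.0000; 35.0000 39.0000]
BᵀPA = [-15.0000 45.5000; -21.0000 44.5000]
K = S⁻¹·BᵀPA = [0.5425 0.7848; -1.0253 0.4367]
A−BK = [1.4322 0.1519; -1.4665 -0.0949]
AᵀP(A−BK) = [4.6058 -0.0570; -0.0570 1.3576]
P' = Q + AᵀP(A−BK) = [22.8558 -2.0570; -2.0570 1.6076]
tr(P') = 24.4634

24.4634


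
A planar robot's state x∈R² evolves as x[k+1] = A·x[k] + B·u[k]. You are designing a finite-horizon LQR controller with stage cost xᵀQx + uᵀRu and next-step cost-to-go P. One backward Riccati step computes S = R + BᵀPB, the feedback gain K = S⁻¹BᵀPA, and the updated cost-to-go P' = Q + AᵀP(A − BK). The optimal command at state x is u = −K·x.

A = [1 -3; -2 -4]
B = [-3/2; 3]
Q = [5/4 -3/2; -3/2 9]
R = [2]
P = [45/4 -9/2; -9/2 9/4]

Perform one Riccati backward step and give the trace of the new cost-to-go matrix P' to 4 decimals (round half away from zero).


24.7177

BᵀP = [-30.3750 13.5000]
S = R + BᵀPB = [2] + [86.0625] = [88.0625]
BᵀPA = [-57.3750 37.1250]
K = S⁻¹·BᵀPA = [-0.6515 0.4216]
A−BK = [0.0227 -2.3676; -0.0454 -5.2647]
AᵀP(A−BK) = [0.8687 -0.5621; -0.5621 13.5990]
P' = Q + AᵀP(A−BK) = [2.1187 -2.0621; -2.0621 22.5990]
tr(P') = 24.7177
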